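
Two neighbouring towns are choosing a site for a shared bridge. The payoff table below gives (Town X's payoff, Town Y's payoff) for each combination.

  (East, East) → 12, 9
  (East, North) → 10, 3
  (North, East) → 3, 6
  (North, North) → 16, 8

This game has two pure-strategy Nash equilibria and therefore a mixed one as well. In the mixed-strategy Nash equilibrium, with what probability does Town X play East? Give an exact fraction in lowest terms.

Town X's mix p on East must make Town Y indifferent between East and North.
Town Y's payoff from East: 9p + 6(1−p). From North: 3p + 8(1−p).
Set equal: 6p = 2(1−p) → p = 2/8 = 1/4.

1/4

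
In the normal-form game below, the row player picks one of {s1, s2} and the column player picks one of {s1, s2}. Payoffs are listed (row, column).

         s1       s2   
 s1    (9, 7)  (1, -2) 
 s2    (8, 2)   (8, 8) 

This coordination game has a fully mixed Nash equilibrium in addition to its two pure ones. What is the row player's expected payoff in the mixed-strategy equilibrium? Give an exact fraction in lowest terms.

8

The column player mixes with probability q on s1, chosen so the row player is indifferent: 9q + 1(1−q) = 8q + 8(1−q) gives q = 7/8.
The row player's expected payoff (from either row, since indifferent) is 9·7/8 + 1·1/8 = 8.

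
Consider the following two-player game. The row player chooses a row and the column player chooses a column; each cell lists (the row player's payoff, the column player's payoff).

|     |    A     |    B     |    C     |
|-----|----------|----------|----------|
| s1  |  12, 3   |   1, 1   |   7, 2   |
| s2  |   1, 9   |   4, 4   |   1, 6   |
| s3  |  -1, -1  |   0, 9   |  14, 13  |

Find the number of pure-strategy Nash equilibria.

2

(s1, A): the row player gets 12 (best alternative 1); the column player gets 3 (best alternative 2). Neither deviates — NE.
(s3, C): the row player gets 14 (best alternative 7); the column player gets 13 (best alternative 9). Neither deviates — NE.
(s2, B) is not a NE: the column player would switch to A (9 > 4).
No other cell survives both best-response checks, so there are 2 pure NE.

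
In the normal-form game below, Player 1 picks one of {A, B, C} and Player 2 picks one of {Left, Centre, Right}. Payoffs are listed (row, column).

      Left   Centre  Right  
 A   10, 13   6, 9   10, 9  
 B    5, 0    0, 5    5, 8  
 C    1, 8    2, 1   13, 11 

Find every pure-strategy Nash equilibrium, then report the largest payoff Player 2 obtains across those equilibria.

13

(A, Left) is a pure NE (Player 1: 10 ≥ 5; Player 2: 13 ≥ 9). Player 2 gets 13.
(C, Right) is a pure NE (Player 1: 13 ≥ 10; Player 2: 11 ≥ 8). Player 2 gets 11.
Every other cell has a profitable deviation for at least one player. Highest of {13, 11} is 13.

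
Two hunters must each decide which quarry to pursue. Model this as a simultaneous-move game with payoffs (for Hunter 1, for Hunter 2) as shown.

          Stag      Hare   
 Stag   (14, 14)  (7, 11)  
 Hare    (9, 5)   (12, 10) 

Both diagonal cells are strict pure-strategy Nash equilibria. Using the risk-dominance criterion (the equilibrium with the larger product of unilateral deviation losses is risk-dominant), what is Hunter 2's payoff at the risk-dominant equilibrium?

10

At both Stag: Hunter 1 loses 14 − 9 = 5 by deviating; Hunter 2 loses 14 − 11 = 3. Product = 5·3 = 15.
At both Hare: Hunter 1 loses 12 − 7 = 5 by deviating; Hunter 2 loses 10 − 5 = 5. Product = 5·5 = 25.
25 > 15, so both Hare is risk-dominant. Hunter 2's payoff there is 10.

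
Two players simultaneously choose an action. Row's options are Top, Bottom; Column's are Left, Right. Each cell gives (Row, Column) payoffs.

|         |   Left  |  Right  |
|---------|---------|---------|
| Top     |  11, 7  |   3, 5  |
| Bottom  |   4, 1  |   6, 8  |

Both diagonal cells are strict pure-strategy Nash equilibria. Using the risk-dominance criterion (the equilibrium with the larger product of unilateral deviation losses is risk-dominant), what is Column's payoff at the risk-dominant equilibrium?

At (Top, Left): Row loses 11 − 4 = 7 by deviating; Column loses 7 − 5 = 2. Product = 7·2 = 14.
At (Bottom, Right): Row loses 6 − 3 = 3 by deviating; Column loses 8 − 1 = 7. Product = 3·7 = 21.
21 > 14, so (Bottom, Right) is risk-dominant. Column's payoff there is 8.

8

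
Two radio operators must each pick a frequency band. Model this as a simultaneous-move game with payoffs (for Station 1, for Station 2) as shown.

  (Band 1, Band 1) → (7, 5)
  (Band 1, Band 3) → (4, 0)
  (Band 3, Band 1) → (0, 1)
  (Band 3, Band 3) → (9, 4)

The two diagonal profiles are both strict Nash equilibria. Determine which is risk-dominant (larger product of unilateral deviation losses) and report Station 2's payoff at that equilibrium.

5

At both Band 1: Station 1 loses 7 − 0 = 7 by deviating; Station 2 loses 5 − 0 = 5. Product = 7·5 = 35.
At both Band 3: Station 1 loses 9 − 4 = 5 by deviating; Station 2 loses 4 − 1 = 3. Product = 5·3 = 15.
35 > 15, so both Band 1 is risk-dominant. Station 2's payoff there is 5.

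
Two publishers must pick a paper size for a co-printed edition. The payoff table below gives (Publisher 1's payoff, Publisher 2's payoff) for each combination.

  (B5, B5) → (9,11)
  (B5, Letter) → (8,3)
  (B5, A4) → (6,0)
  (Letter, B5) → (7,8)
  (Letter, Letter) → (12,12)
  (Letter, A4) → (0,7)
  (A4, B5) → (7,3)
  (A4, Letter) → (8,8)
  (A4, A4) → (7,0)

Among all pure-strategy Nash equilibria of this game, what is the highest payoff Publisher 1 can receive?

12

Both B5 is a pure NE (Publisher 1: 9 ≥ 7; Publisher 2: 11 ≥ 3). Publisher 1 gets 9.
Both Letter is a pure NE (Publisher 1: 12 ≥ 8; Publisher 2: 12 ≥ 8). Publisher 1 gets 12.
Every other cell has a profitable deviation for at least one player. Highest of {9, 12} is 12.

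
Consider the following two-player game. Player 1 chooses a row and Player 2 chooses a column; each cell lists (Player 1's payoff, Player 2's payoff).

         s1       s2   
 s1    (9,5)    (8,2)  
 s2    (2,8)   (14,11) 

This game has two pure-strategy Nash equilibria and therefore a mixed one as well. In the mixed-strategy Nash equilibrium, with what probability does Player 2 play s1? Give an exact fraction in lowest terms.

Player 2's mix q on s1 must make Player 1 indifferent between s1 and s2.
Player 1's payoff from s1: 9q + 8(1−q). From s2: 2q + 14(1−q).
Set equal: 7q = 6(1−q) → q = 6/13.

6/13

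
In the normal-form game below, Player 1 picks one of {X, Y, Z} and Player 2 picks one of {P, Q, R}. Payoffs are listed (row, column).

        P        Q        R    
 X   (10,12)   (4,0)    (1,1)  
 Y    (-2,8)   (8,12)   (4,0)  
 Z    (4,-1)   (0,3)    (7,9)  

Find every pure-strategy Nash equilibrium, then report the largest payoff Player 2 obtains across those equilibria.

12

(X, P) is a pure NE (Player 1: 10 ≥ 4; Player 2: 12 ≥ 1). Player 2 gets 12.
(Y, Q) is a pure NE (Player 1: 8 ≥ 4; Player 2: 12 ≥ 8). Player 2 gets 12.
(Z, R) is a pure NE (Player 1: 7 ≥ 4; Player 2: 9 ≥ 3). Player 2 gets 9.
Every other cell has a profitable deviation for at least one player. Highest of {12, 12, 9} is 12.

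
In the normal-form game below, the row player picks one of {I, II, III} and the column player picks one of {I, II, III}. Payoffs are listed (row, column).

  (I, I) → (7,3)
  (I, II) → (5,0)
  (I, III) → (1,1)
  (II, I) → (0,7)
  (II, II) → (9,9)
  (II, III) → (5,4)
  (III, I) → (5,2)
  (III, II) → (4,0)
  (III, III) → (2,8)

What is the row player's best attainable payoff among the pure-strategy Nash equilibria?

9

Both I is a pure NE (the row player: 7 ≥ 5; the column player: 3 ≥ 1). The row player gets 7.
Both II is a pure NE (the row player: 9 ≥ 5; the column player: 9 ≥ 7). The row player gets 9.
Every other cell has a profitable deviation for at least one player. Highest of {7, 9} is 9.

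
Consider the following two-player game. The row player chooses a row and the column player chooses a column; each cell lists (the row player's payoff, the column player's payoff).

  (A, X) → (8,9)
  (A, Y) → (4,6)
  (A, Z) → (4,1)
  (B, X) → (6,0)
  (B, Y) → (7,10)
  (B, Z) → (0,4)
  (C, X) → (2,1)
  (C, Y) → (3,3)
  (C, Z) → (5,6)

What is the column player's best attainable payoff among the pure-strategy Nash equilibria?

10

(A, X) is a pure NE (the row player: 8 ≥ 6; the column player: 9 ≥ 6). The column player gets 9.
(B, Y) is a pure NE (the row player: 7 ≥ 4; the column player: 10 ≥ 4). The column player gets 10.
(C, Z) is a pure NE (the row player: 5 ≥ 4; the column player: 6 ≥ 3). The column player gets 6.
Every other cell has a profitable deviation for at least one player. Highest of {9, 10, 6} is 10.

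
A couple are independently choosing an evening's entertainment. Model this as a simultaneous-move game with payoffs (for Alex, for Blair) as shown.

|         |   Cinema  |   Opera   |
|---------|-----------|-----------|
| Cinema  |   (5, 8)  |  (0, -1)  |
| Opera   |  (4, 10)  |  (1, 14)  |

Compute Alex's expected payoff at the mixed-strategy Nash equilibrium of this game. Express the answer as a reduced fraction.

Blair mixes with probability q on Cinema, chosen so Alex is indifferent: 5q + 0(1−q) = 4q + 1(1−q) gives q = 1/2.
Alex's expected payoff (from either row, since indifferent) is 5·1/2 + 0·1/2 = 5/2.

5/2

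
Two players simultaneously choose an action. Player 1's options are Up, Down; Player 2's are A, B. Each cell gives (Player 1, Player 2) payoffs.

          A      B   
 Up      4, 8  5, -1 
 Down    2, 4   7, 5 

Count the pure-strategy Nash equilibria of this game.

(Up, A): Player 1 gets 4 (best alternative 2); Player 2 gets 8 (best alternative -1). Neither deviates — NE.
(Down, B): Player 1 gets 7 (best alternative 5); Player 2 gets 5 (best alternative 4). Neither deviates — NE.
(Down, A) is not a NE: Player 1 would switch to Up (4 > 2).
No other cell survives both best-response checks, so there are 2 pure NE.

2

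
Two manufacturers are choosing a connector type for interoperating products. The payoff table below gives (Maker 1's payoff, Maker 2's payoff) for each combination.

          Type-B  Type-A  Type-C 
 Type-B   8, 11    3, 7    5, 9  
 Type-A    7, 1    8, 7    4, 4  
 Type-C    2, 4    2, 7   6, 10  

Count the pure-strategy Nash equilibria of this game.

3

Both Type-B: Maker 1 gets 8 (best alternative 7); Maker 2 gets 11 (best alternative 9). Neither deviates — NE.
Both Type-A: Maker 1 gets 8 (best alternative 3); Maker 2 gets 7 (best alternative 4). Neither deviates — NE.
Both Type-C: Maker 1 gets 6 (best alternative 5); Maker 2 gets 10 (best alternative 7). Neither deviates — NE.
(Type-B, Type-A) is not a NE: Maker 1 would switch to Type-A (8 > 3).
No other cell survives both best-response checks, so there are 3 pure NE.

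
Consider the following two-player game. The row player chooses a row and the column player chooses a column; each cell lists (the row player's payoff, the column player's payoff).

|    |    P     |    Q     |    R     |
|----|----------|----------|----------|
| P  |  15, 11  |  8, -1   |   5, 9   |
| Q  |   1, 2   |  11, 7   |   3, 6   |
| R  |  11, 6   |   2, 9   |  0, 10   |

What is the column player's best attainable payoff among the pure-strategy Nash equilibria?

Both P is a pure NE (the row player: 15 ≥ 11; the column player: 11 ≥ 9). The column player gets 11.
Both Q is a pure NE (the row player: 11 ≥ 8; the column player: 7 ≥ 6). The column player gets 7.
Every other cell has a profitable deviation for at least one player. Highest of {11, 7} is 11.

11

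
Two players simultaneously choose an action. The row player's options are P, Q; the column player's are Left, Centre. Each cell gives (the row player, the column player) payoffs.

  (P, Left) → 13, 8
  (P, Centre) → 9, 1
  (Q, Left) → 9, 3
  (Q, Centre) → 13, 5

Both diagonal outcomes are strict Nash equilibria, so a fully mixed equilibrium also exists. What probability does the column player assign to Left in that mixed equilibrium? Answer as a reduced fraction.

The column player's mix q on Left must make the row player indifferent between P and Q.
The row player's payoff from P: 13q + 9(1−q). From Q: 9q + 13(1−q).
Set equal: 4q = 4(1−q) → q = 4/8 = 1/2.

1/2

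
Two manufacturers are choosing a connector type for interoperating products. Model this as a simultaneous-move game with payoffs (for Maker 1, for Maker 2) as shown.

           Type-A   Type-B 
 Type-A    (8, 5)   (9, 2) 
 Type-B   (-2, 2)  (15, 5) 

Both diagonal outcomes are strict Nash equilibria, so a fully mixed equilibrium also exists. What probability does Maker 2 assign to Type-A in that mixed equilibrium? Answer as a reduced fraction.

3/8

Maker 2's mix q on Type-A must make Maker 1 indifferent between Type-A and Type-B.
Maker 1's payoff from Type-A: 8q + 9(1−q). From Type-B: (-2)q + 15(1−q).
Set equal: 10q = 6(1−q) → q = 6/16 = 3/8.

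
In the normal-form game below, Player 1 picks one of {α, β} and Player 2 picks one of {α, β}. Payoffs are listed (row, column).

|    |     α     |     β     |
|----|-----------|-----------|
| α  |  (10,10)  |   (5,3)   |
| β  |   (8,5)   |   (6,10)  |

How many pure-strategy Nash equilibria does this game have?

Both α: Player 1 gets 10 (best alternative 8); Player 2 gets 10 (best alternative 3). Neither deviates — NE.
Both β: Player 1 gets 6 (best alternative 5); Player 2 gets 10 (best alternative 5). Neither deviates — NE.
(β, α) is not a NE: Player 1 would switch to α (10 > 8).
No other cell survives both best-response checks, so there are 2 pure NE.

2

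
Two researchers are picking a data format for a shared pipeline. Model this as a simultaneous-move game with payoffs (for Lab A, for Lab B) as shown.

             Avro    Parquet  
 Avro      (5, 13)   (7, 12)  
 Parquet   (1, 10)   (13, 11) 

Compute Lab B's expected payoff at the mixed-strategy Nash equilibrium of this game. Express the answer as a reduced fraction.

23/2

Lab A mixes with probability p on Avro, chosen so Lab B is indifferent: 13p + 10(1−p) = 12p + 11(1−p) gives p = 1/2.
Lab B's expected payoff is 13·1/2 + 10·1/2 = 23/2.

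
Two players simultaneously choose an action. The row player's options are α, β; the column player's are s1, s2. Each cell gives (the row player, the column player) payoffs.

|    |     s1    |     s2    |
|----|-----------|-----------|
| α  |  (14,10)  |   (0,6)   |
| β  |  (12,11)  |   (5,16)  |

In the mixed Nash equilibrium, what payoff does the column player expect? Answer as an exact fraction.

The row player mixes with probability p on α, chosen so the column player is indifferent: 10p + 11(1−p) = 6p + 16(1−p) gives p = 5/9.
The column player's expected payoff is 10·5/9 + 11·4/9 = 94/9.

94/9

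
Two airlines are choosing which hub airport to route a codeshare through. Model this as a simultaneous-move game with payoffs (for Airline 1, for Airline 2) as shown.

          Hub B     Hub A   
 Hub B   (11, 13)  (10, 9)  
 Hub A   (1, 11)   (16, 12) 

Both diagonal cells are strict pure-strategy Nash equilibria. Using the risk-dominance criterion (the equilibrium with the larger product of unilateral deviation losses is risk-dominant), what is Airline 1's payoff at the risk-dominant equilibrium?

11

At both Hub B: Airline 1 loses 11 − 1 = 10 by deviating; Airline 2 loses 13 − 9 = 4. Product = 10·4 = 40.
At both Hub A: Airline 1 loses 16 − 10 = 6 by deviating; Airline 2 loses 12 − 11 = 1. Product = 6·1 = 6.
40 > 6, so both Hub B is risk-dominant. Airline 1's payoff there is 11.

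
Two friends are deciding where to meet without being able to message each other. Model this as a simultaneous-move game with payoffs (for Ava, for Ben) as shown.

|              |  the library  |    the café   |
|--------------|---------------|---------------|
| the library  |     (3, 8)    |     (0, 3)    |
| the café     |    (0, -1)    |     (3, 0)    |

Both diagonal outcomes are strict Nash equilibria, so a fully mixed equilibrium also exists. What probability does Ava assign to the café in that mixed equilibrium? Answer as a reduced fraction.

Ava's mix p on the library must make Ben indifferent between the library and the café.
Ben's payoff from the library: 8p + (-1)(1−p). From the café: 3p + 0(1−p).
Set equal: 5p = 1(1−p) → p = 1/6.
Probability on the café is 1 − 1/6 = 5/6.

5/6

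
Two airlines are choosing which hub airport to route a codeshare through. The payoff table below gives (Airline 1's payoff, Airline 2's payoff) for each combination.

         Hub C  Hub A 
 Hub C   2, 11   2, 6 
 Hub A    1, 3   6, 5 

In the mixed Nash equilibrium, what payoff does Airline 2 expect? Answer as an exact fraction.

Airline 1 mixes with probability p on Hub C, chosen so Airline 2 is indifferent: 11p + 3(1−p) = 6p + 5(1−p) gives p = 2/7.
Airline 2's expected payoff is 11·2/7 + 3·5/7 = 37/7.

37/7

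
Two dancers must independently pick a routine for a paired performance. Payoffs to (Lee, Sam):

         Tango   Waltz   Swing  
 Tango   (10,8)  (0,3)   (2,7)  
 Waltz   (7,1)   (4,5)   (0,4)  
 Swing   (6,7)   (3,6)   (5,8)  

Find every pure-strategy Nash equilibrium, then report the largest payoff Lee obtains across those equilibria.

10

Both Tango is a pure NE (Lee: 10 ≥ 7; Sam: 8 ≥ 7). Lee gets 10.
Both Waltz is a pure NE (Lee: 4 ≥ 3; Sam: 5 ≥ 4). Lee gets 4.
Both Swing is a pure NE (Lee: 5 ≥ 2; Sam: 8 ≥ 7). Lee gets 5.
Every other cell has a profitable deviation for at least one player. Highest of {10, 4, 5} is 10.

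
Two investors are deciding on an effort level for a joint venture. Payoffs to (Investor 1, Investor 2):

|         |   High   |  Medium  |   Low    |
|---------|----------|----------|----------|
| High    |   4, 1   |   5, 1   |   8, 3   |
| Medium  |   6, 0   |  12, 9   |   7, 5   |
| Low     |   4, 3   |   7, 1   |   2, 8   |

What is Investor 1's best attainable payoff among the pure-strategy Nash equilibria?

12

(High, Low) is a pure NE (Investor 1: 8 ≥ 7; Investor 2: 3 ≥ 1). Investor 1 gets 8.
Both Medium is a pure NE (Investor 1: 12 ≥ 7; Investor 2: 9 ≥ 5). Investor 1 gets 12.
Every other cell has a profitable deviation for at least one player. Highest of {8, 12} is 12.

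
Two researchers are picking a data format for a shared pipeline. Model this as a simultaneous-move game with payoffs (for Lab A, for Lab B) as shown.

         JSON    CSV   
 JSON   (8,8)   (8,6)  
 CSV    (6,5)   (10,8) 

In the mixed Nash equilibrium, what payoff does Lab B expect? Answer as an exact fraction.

34/5

Lab A mixes with probability p on JSON, chosen so Lab B is indifferent: 8p + 5(1−p) = 6p + 8(1−p) gives p = 3/5.
Lab B's expected payoff is 8·3/5 + 5·2/5 = 34/5.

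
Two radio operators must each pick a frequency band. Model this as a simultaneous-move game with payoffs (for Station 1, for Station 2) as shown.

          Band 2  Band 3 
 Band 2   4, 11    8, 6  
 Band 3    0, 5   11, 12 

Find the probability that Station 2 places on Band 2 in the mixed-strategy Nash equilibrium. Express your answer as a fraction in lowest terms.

3/7

Station 2's mix q on Band 2 must make Station 1 indifferent between Band 2 and Band 3.
Station 1's payoff from Band 2: 4q + 8(1−q). From Band 3: 0q + 11(1−q).
Set equal: 4q = 3(1−q) → q = 3/7.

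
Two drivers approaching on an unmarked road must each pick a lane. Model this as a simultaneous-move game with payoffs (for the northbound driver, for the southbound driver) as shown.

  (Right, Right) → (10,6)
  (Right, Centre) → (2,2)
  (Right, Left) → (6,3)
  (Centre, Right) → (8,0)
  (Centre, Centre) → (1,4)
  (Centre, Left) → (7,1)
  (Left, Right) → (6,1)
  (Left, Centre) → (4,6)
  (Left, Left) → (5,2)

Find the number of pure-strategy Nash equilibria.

Both Right: the northbound driver gets 10 (best alternative 8); the southbound driver gets 6 (best alternative 3). Neither deviates — NE.
(Left, Centre): the northbound driver gets 4 (best alternative 2); the southbound driver gets 6 (best alternative 2). Neither deviates — NE.
Both Centre is not a NE: the northbound driver would switch to Left (4 > 1).
No other cell survives both best-response checks, so there are 2 pure NE.

2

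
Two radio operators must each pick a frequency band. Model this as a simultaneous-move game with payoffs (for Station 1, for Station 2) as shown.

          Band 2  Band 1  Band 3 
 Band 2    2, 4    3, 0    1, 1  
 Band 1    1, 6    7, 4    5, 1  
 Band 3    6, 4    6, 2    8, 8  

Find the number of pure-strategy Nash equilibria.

1

Both Band 3: Station 1 gets 8 (best alternative 5); Station 2 gets 8 (best alternative 4). Neither deviates — NE.
Both Band 1 is not a NE: Station 2 would switch to Band 2 (6 > 4).
No other cell survives both best-response checks, so there is 1 pure NE.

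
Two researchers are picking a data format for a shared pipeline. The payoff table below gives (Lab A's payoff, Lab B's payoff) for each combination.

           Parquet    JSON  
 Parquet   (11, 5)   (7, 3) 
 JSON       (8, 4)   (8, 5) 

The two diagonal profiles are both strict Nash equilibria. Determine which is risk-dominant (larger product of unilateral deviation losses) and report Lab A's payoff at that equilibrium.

11

At both Parquet: Lab A loses 11 − 8 = 3 by deviating; Lab B loses 5 − 3 = 2. Product = 3·2 = 6.
At both JSON: Lab A loses 8 − 7 = 1 by deviating; Lab B loses 5 − 4 = 1. Product = 1·1 = 1.
6 > 1, so both Parquet is risk-dominant. Lab A's payoff there is 11.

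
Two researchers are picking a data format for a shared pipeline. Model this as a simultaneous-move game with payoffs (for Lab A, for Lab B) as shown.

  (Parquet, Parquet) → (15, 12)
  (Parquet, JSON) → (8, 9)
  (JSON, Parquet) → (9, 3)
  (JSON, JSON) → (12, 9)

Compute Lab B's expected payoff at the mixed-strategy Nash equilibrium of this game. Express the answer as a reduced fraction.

9

Lab A mixes with probability p on Parquet, chosen so Lab B is indifferent: 12p + 3(1−p) = 9p + 9(1−p) gives p = 2/3.
Lab B's expected payoff is 12·2/3 + 3·1/3 = 9.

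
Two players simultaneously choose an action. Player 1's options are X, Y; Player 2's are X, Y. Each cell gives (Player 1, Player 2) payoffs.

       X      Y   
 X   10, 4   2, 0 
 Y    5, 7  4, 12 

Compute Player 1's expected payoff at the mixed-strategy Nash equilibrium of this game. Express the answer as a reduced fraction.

30/7

Player 2 mixes with probability q on X, chosen so Player 1 is indifferent: 10q + 2(1−q) = 5q + 4(1−q) gives q = 2/7.
Player 1's expected payoff (from either row, since indifferent) is 10·2/7 + 2·5/7 = 30/7.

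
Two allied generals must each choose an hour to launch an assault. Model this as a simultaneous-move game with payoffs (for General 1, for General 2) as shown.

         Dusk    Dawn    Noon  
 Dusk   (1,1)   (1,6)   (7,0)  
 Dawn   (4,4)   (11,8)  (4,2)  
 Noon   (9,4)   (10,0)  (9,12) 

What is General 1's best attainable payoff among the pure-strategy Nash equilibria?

Both Dawn is a pure NE (General 1: 11 ≥ 10; General 2: 8 ≥ 4). General 1 gets 11.
Both Noon is a pure NE (General 1: 9 ≥ 7; General 2: 12 ≥ 4). General 1 gets 9.
Every other cell has a profitable deviation for at least one player. Highest of {11, 9} is 11.

11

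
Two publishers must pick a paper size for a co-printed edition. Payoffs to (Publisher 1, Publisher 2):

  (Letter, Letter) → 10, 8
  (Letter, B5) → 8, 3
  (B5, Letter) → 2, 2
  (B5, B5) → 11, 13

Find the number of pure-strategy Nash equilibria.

2

Both Letter: Publisher 1 gets 10 (best alternative 2); Publisher 2 gets 8 (best alternative 3). Neither deviates — NE.
Both B5: Publisher 1 gets 11 (best alternative 8); Publisher 2 gets 13 (best alternative 2). Neither deviates — NE.
(B5, Letter) is not a NE: Publisher 1 would switch to Letter (10 > 2).
No other cell survives both best-response checks, so there are 2 pure NE.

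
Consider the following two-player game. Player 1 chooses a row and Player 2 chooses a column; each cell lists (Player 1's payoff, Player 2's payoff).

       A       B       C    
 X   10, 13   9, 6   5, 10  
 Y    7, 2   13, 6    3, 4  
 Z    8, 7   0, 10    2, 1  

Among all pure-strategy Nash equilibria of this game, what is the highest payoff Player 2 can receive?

13

(X, A) is a pure NE (Player 1: 10 ≥ 8; Player 2: 13 ≥ 10). Player 2 gets 13.
(Y, B) is a pure NE (Player 1: 13 ≥ 9; Player 2: 6 ≥ 4). Player 2 gets 6.
Every other cell has a profitable deviation for at least one player. Highest of {13, 6} is 13.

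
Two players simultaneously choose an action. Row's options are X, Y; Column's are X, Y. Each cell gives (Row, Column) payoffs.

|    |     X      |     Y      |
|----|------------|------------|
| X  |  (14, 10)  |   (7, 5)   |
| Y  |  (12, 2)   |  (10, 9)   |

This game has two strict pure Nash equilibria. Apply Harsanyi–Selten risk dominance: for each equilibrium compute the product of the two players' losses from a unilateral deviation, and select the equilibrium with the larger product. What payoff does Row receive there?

At both X: Row loses 14 − 12 = 2 by deviating; Column loses 10 − 5 = 5. Product = 2·5 = 10.
At both Y: Row loses 10 − 7 = 3 by deviating; Column loses 9 − 2 = 7. Product = 3·7 = 21.
21 > 10, so both Y is risk-dominant. Row's payoff there is 10.

10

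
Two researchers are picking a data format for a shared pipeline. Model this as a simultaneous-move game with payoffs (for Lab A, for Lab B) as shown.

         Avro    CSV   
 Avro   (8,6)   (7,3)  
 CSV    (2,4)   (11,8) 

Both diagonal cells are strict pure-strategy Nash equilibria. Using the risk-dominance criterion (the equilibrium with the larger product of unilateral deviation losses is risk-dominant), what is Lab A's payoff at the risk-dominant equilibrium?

At both Avro: Lab A loses 8 − 2 = 6 by deviating; Lab B loses 6 − 3 = 3. Product = 6·3 = 18.
At both CSV: Lab A loses 11 − 7 = 4 by deviating; Lab B loses 8 − 4 = 4. Product = 4·4 = 16.
18 > 16, so both Avro is risk-dominant. Lab A's payoff there is 8.

8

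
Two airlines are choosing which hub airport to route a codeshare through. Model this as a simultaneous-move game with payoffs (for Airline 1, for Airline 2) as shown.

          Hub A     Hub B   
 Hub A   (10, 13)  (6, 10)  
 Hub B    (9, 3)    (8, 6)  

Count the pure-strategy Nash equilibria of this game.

2

Both Hub A: Airline 1 gets 10 (best alternative 9); Airline 2 gets 13 (best alternative 10). Neither deviates — NE.
Both Hub B: Airline 1 gets 8 (best alternative 6); Airline 2 gets 6 (best alternative 3). Neither deviates — NE.
(Hub A, Hub B) is not a NE: Airline 1 would switch to Hub B (8 > 6).
No other cell survives both best-response checks, so there are 2 pure NE.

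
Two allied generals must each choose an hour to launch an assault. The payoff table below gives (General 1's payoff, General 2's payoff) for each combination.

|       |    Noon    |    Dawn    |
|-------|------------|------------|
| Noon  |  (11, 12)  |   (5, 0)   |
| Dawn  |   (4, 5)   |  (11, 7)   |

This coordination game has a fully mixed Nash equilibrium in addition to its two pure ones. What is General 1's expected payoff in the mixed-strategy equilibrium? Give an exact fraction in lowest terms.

General 2 mixes with probability q on Noon, chosen so General 1 is indifferent: 11q + 5(1−q) = 4q + 11(1−q) gives q = 6/13.
General 1's expected payoff (from either row, since indifferent) is 11·6/13 + 5·7/13 = 101/13.

101/13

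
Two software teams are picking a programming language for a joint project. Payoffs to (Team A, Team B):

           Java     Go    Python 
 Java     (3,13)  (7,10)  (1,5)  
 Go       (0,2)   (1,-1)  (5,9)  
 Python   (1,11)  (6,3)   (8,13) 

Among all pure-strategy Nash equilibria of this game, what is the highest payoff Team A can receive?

8

Both Java is a pure NE (Team A: 3 ≥ 1; Team B: 13 ≥ 10). Team A gets 3.
Both Python is a pure NE (Team A: 8 ≥ 5; Team B: 13 ≥ 11). Team A gets 8.
Every other cell has a profitable deviation for at least one player. Highest of {3, 8} is 8.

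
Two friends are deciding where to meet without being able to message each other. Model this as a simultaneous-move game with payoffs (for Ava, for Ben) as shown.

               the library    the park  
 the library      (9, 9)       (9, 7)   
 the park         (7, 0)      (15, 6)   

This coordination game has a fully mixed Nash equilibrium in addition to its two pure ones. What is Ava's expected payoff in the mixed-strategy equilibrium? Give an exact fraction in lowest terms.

Ben mixes with probability q on the library, chosen so Ava is indifferent: 9q + 9(1−q) = 7q + 15(1−q) gives q = 3/4.
Ava's expected payoff (from either row, since indifferent) is 9·3/4 + 9·1/4 = 9.

9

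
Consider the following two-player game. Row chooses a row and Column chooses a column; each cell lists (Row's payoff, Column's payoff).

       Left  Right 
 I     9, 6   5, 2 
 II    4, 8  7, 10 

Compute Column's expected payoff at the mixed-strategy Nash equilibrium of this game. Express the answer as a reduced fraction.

22/3

Row mixes with probability p on I, chosen so Column is indifferent: 6p + 8(1−p) = 2p + 10(1−p) gives p = 1/3.
Column's expected payoff is 6·1/3 + 8·2/3 = 22/3.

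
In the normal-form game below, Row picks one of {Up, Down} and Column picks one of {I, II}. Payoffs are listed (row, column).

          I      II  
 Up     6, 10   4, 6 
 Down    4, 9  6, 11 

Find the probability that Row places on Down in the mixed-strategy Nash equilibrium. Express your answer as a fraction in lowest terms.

Row's mix p on Up must make Column indifferent between I and II.
Column's payoff from I: 10p + 9(1−p). From II: 6p + 11(1−p).
Set equal: 4p = 2(1−p) → p = 2/6 = 1/3.
Probability on Down is 1 − 1/3 = 2/3.

2/3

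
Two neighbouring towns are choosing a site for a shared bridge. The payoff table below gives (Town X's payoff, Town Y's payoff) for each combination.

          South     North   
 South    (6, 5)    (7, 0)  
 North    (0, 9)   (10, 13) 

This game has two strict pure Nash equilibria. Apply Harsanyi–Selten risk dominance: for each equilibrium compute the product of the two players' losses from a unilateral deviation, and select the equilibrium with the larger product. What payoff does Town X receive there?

At both South: Town X loses 6 − 0 = 6 by deviating; Town Y loses 5 − 0 = 5. Product = 6·5 = 30.
At both North: Town X loses 10 − 7 = 3 by deviating; Town Y loses 13 − 9 = 4. Product = 3·4 = 12.
30 > 12, so both South is risk-dominant. Town X's payoff there is 6.

6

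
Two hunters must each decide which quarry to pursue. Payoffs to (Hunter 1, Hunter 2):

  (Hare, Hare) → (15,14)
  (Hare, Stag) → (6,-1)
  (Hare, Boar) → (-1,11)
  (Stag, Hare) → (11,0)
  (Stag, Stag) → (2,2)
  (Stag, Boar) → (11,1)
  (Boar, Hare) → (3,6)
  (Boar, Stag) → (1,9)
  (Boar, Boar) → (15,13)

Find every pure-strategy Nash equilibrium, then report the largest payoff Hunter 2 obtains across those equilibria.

14

Both Hare is a pure NE (Hunter 1: 15 ≥ 11; Hunter 2: 14 ≥ 11). Hunter 2 gets 14.
Both Boar is a pure NE (Hunter 1: 15 ≥ 11; Hunter 2: 13 ≥ 9). Hunter 2 gets 13.
Every other cell has a profitable deviation for at least one player. Highest of {14, 13} is 14.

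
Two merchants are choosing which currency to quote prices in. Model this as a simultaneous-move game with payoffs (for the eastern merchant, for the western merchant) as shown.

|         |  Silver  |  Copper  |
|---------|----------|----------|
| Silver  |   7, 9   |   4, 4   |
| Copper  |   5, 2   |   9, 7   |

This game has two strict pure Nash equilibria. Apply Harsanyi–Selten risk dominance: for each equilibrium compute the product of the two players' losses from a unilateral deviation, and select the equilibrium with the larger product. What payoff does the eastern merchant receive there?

At both Silver: the eastern merchant loses 7 − 5 = 2 by deviating; the western merchant loses 9 − 4 = 5. Product = 2·5 = 10.
At both Copper: the eastern merchant loses 9 − 4 = 5 by deviating; the western merchant loses 7 − 2 = 5. Product = 5·5 = 25.
25 > 10, so both Copper is risk-dominant. The eastern merchant's payoff there is 9.

9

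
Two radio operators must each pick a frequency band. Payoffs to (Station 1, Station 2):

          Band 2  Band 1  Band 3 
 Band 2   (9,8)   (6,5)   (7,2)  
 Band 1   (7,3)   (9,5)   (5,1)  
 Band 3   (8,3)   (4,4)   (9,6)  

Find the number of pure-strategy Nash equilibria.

Both Band 2: Station 1 gets 9 (best alternative 8); Station 2 gets 8 (best alternative 5). Neither deviates — NE.
Both Band 1: Station 1 gets 9 (best alternative 6); Station 2 gets 5 (best alternative 3). Neither deviates — NE.
Both Band 3: Station 1 gets 9 (best alternative 7); Station 2 gets 6 (best alternative 4). Neither deviates — NE.
(Band 2, Band 1) is not a NE: Station 1 would switch to Band 1 (9 > 6).
No other cell survives both best-response checks, so there are 3 pure NE.

3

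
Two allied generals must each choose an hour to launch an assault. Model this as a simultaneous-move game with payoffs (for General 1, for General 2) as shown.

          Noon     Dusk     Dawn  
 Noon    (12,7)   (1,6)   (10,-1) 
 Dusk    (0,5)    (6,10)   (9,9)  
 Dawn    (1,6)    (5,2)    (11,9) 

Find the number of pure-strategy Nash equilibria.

Both Noon: General 1 gets 12 (best alternative 1); General 2 gets 7 (best alternative 6). Neither deviates — NE.
Both Dusk: General 1 gets 6 (best alternative 5); General 2 gets 10 (best alternative 9). Neither deviates — NE.
Both Dawn: General 1 gets 11 (best alternative 10); General 2 gets 9 (best alternative 6). Neither deviates — NE.
(Dawn, Dusk) is not a NE: General 1 would switch to Dusk (6 > 5).
No other cell survives both best-response checks, so there are 3 pure NE.

3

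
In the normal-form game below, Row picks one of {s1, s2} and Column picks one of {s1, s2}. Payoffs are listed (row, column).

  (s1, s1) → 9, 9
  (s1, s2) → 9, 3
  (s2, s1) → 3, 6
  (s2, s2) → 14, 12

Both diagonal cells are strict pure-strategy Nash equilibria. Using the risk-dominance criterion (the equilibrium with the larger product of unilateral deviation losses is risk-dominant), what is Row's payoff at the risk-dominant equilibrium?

At both s1: Row loses 9 − 3 = 6 by deviating; Column loses 9 − 3 = 6. Product = 6·6 = 36.
At both s2: Row loses 14 − 9 = 5 by deviating; Column loses 12 − 6 = 6. Product = 5·6 = 30.
36 > 30, so both s1 is risk-dominant. Row's payoff there is 9.

9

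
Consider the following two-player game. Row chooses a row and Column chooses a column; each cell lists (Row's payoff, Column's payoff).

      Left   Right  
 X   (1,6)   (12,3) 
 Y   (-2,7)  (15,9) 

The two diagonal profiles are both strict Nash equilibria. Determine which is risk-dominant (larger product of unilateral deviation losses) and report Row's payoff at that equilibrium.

1

At (X, Left): Row loses 1 − (-2) = 3 by deviating; Column loses 6 − 3 = 3. Product = 3·3 = 9.
At (Y, Right): Row loses 15 − 12 = 3 by deviating; Column loses 9 − 7 = 2. Product = 3·2 = 6.
9 > 6, so (X, Left) is risk-dominant. Row's payoff there is 1.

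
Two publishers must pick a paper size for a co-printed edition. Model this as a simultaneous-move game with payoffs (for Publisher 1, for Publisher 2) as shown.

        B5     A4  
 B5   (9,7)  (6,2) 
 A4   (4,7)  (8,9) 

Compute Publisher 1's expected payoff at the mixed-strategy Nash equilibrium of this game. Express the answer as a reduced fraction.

48/7

Publisher 2 mixes with probability q on B5, chosen so Publisher 1 is indifferent: 9q + 6(1−q) = 4q + 8(1−q) gives q = 2/7.
Publisher 1's expected payoff (from either row, since indifferent) is 9·2/7 + 6·5/7 = 48/7.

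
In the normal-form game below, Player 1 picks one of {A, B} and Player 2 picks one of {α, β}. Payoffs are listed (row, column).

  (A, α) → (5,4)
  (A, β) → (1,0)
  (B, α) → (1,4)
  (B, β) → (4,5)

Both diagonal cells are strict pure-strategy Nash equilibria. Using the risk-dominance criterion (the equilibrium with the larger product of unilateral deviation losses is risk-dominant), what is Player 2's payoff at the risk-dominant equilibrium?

4

At (A, α): Player 1 loses 5 − 1 = 4 by deviating; Player 2 loses 4 − 0 = 4. Product = 4·4 = 16.
At (B, β): Player 1 loses 4 − 1 = 3 by deviating; Player 2 loses 5 − 4 = 1. Product = 3·1 = 3.
16 > 3, so (A, α) is risk-dominant. Player 2's payoff there is 4.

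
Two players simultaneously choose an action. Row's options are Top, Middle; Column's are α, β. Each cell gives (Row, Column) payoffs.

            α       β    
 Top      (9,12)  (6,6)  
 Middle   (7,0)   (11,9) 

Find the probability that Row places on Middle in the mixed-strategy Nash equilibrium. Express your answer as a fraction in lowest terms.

2/5

Row's mix p on Top must make Column indifferent between α and β.
Column's payoff from α: 12p + 0(1−p). From β: 6p + 9(1−p).
Set equal: 6p = 9(1−p) → p = 9/15 = 3/5.
Probability on Middle is 1 − 3/5 = 2/5.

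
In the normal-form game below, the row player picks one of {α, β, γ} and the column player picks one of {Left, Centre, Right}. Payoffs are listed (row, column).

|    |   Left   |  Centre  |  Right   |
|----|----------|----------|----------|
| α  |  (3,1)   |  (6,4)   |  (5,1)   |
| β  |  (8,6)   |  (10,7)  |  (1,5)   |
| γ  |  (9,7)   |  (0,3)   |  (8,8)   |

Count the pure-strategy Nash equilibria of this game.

(β, Centre): the row player gets 10 (best alternative 6); the column player gets 7 (best alternative 6). Neither deviates — NE.
(γ, Right): the row player gets 8 (best alternative 5); the column player gets 8 (best alternative 7). Neither deviates — NE.
(α, Left) is not a NE: the row player would switch to γ (9 > 3).
No other cell survives both best-response checks, so there are 2 pure NE.

2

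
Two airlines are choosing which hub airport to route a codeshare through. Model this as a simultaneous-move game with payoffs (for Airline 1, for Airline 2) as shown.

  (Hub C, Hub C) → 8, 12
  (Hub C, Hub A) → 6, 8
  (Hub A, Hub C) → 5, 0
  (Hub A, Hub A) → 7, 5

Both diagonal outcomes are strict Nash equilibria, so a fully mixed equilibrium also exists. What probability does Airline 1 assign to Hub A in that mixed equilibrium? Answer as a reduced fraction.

4/9

Airline 1's mix p on Hub C must make Airline 2 indifferent between Hub C and Hub A.
Airline 2's payoff from Hub C: 12p + 0(1−p). From Hub A: 8p + 5(1−p).
Set equal: 4p = 5(1−p) → p = 5/9.
Probability on Hub A is 1 − 5/9 = 4/9.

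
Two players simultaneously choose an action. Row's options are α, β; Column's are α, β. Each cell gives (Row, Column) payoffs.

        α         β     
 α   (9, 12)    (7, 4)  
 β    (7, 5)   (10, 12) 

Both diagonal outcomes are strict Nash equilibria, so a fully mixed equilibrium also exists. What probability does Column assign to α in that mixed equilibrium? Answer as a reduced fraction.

Column's mix q on α must make Row indifferent between α and β.
Row's payoff from α: 9q + 7(1−q). From β: 7q + 10(1−q).
Set equal: 2q = 3(1−q) → q = 3/5.

3/5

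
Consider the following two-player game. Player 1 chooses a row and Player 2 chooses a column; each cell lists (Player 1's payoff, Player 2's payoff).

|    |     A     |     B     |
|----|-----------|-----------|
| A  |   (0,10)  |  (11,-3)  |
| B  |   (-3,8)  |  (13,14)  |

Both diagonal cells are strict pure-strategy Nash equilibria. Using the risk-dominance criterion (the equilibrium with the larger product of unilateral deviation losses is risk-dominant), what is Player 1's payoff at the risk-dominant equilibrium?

At both A: Player 1 loses 0 − (-3) = 3 by deviating; Player 2 loses 10 − (-3) = 13. Product = 3·13 = 39.
At both B: Player 1 loses 13 − 11 = 2 by deviating; Player 2 loses 14 − 8 = 6. Product = 2·6 = 12.
39 > 12, so both A is risk-dominant. Player 1's payoff there is 0.

0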